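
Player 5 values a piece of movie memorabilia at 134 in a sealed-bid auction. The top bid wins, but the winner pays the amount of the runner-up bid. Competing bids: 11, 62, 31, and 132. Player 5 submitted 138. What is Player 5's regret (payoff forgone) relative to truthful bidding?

The highest competing bid is 132.
Bidding truthfully at 134: Player 5 has the top bid, wins, and pays the second-highest bid 132. Payoff = 134 − 132 = 2.
Bidding 138: Player 5 has the top bid, wins, and pays the second-highest bid 132. Payoff = 134 − 132 = 2.
Regret = truthful payoff − actual payoff = 2 − 2 = 0.
The bid only affects whether you win, not the price — here both bids land on the same side of the top rival bid, so the deviation is payoff-neutral.

Payoff forgone: 0.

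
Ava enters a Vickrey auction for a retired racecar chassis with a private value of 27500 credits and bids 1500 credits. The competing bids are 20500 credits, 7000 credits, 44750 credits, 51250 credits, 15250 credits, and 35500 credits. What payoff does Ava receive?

Payoff = 0 credits.

Highest competing bid: 51250 credits.
Ava's bid 1500 credits is not the highest, so Ava loses, pays nothing, and earns zero payoff.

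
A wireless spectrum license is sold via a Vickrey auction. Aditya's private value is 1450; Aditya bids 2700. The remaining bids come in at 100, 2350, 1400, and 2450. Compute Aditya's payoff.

Highest competing bid: 2450.
Aditya's bid 2700 is the highest overall, so Aditya wins and pays the second-highest bid, 2450.
Payoff = value − price = 1450 − 2450 = -1000.

-1000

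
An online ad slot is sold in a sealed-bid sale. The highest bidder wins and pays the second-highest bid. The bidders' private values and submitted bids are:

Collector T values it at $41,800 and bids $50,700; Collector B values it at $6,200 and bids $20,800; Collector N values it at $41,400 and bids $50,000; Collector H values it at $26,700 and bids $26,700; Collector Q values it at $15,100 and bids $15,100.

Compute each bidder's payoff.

Ranking the bids: Collector T $50,700 > Collector N $50,000 > Collector H $26,700 > Collector B $20,800 > Collector Q $15,100.
Collector T has the top bid and wins; the price is the second-highest bid, $50,000.
Collector T's payoff = $41,800 − $50,000 = -$8,200. All other bidders lose, so their payoff is 0.

Payoffs: Collector T -$8,200, Collector B $0, Collector N $0, Collector H $0, Collector Q $0.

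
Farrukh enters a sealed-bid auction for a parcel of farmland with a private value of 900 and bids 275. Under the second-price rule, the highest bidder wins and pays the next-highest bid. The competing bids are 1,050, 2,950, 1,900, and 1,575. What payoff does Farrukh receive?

Farrukh's payoff: 0.

Highest competing bid: 2,950.
Farrukh's bid 275 is not the highest, so Farrukh loses, pays nothing, and earns zero payoff.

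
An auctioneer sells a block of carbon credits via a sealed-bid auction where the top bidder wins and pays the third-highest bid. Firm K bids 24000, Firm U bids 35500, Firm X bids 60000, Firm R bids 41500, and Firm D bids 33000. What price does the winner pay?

35500

Bids in descending order: Firm X 60000, then Firm R 41500, then Firm U 35500, then Firm D 33000, then Firm K 24000.
Firm X is the highest bidder, so Firm X wins.
Under the third-price rule, the price is the third-highest bid: 35500.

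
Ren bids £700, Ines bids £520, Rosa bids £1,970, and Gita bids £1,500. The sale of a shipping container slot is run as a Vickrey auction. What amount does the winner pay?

Ranking the bids: Rosa £1,970 > Gita £1,500 > Ren £700 > Ines £520.
Rosa has the highest bid, so Rosa wins.
The second-highest bid is £1,500, so that is what Rosa pays.

£1,500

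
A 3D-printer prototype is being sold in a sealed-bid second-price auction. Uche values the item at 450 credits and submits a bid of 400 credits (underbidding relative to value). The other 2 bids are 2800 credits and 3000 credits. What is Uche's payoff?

Payoff = 0 credits.

Highest competing bid: 3000 credits.
Uche's bid 400 credits is not the highest, so Uche loses, pays nothing, and earns zero payoff.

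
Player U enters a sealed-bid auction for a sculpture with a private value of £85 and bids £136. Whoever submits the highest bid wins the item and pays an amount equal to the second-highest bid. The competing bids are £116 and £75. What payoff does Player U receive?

-£31

Highest competing bid: £116.
Player U's bid £136 is the highest overall, so Player U wins and pays the second-highest bid, £116.
Payoff = value − price = £85 − £116 = -£31.
Overbidding won the item at a price above value — truthful bidding would have avoided this loss.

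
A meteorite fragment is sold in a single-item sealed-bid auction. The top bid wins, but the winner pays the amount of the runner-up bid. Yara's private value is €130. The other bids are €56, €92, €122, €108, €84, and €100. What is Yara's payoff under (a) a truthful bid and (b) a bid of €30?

The highest competing bid is €122.
Bidding truthfully at €130: Yara has the top bid, wins, and pays the second-highest bid €122. Payoff = €130 − €122 = €8.
Bidding €30: the top bid is €122 (a rival), so Yara loses. Payoff = €0.
Deviating from a truthful bid can only lose payoff in a second-price auction — never gain.

(a) €8  (b) €0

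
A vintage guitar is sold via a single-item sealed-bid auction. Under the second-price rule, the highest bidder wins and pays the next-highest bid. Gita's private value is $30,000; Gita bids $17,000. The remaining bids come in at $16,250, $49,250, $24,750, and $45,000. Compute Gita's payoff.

Payoff = $0.

Highest competing bid: $49,250.
Gita's bid $17,000 is not the highest, so Gita loses, pays nothing, and earns zero payoff.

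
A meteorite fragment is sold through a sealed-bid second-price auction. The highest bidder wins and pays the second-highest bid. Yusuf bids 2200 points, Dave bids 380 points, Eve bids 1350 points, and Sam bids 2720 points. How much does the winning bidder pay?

Price paid: 2200 points.

Bids in descending order: Sam 2720 points; Yusuf 2200 points; Eve 1350 points; Dave 380 points.
Sam has the highest bid, so Sam wins.
The second-highest bid is 2200 points, so that is what Sam pays.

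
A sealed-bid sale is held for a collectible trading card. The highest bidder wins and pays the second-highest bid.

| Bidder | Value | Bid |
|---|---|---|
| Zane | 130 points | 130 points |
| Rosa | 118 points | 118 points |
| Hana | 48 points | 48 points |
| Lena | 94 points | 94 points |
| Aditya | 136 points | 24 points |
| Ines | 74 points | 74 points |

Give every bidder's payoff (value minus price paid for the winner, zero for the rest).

Sorted high to low: Zane 130 points > Rosa 118 points > Lena 94 points > Ines 74 points > Hana 48 points > Aditya 24 points.
Zane has the top bid and wins; the price is the second-highest bid, 118 points.
Zane's payoff = 130 points − 118 points = 12 points. All other bidders lose, so their payoff is 0.

Zane 12 points, Rosa 0 points, Hana 0 points, Lena 0 points, Aditya 0 points, Ines 0 points.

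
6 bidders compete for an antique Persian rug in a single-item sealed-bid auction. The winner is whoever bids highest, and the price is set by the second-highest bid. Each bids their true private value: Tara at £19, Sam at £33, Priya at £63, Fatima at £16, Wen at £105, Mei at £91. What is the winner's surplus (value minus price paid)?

Ordered from highest: Wen £105, then Mei £91, then Priya £63, then Sam £33, then Tara £19, then Fatima £16.
Wen wins with the top bid and pays the second-highest, £91.
Surplus = £105 − £91 = £14.

£14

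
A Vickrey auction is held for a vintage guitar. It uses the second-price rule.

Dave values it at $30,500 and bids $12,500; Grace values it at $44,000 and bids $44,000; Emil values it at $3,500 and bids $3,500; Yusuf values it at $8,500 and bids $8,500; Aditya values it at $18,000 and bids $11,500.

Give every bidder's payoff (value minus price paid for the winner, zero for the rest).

Ordered from highest: Grace $44,000; Dave $12,500; Aditya $11,500; Yusuf $8,500; Emil $3,500.
Grace has the top bid and wins; the price is the second-highest bid, $12,500.
Grace's payoff = $44,000 − $12,500 = $31,500. All other bidders lose, so their payoff is 0.

Dave $0, Grace $31,500, Emil $0, Yusuf $0, Aditya $0.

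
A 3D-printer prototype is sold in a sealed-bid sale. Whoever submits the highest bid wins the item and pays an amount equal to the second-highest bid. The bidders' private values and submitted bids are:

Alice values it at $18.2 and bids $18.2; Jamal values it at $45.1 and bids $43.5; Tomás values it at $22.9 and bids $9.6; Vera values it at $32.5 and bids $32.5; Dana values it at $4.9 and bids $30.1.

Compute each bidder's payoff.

Ranking the bids: Jamal $43.5, then Vera $32.5, then Dana $30.1, then Alice $18.2, then Tomás $9.6.
Jamal has the top bid and wins; the price is the second-highest bid, $32.5.
Jamal's payoff = $45.1 − $32.5 = $12.6. All other bidders lose, so their payoff is 0.

Alice $0.0, Jamal $12.6, Tomás $0.0, Vera $0.0, Dana $0.0.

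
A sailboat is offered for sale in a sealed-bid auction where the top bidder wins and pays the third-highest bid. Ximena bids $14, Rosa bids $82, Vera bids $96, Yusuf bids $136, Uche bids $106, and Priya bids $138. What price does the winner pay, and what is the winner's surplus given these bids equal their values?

The winner pays $106 for a surplus of $32.

Bids in descending order: Priya $138, then Yusuf $136, then Uche $106, then Vera $96, then Rosa $82, then Ximena $14.
Priya is the highest bidder, so Priya wins.
Under the third-price rule, the price is the third-highest bid: $106.
Surplus = $138 − $106 = $32.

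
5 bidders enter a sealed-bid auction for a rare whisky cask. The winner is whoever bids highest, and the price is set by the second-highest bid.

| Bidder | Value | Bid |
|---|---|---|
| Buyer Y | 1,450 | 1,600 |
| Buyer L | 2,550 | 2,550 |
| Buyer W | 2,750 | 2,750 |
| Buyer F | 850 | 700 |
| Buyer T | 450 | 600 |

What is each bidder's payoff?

Payoffs: Buyer Y 0, Buyer L 0, Buyer W 200, Buyer F 0, Buyer T 0.

Ranking the bids: Buyer W 2,750 > Buyer L 2,550 > Buyer Y 1,600 > Buyer F 700 > Buyer T 600.
Buyer W has the top bid and wins; the price is the second-highest bid, 2,550.
Buyer W's payoff = 2,750 − 2,550 = 200. All other bidders lose, so their payoff is 0.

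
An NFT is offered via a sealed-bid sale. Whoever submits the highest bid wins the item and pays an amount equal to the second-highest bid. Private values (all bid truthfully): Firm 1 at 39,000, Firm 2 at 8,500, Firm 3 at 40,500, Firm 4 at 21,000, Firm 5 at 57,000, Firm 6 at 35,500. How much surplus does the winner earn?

Bids in descending order: Firm 5 57,000; Firm 3 40,500; Firm 1 39,000; Firm 6 35,500; Firm 4 21,000; Firm 2 8,500.
Firm 5 wins with the top bid and pays the second-highest, 40,500.
Surplus = 57,000 − 40,500 = 16,500.

16,500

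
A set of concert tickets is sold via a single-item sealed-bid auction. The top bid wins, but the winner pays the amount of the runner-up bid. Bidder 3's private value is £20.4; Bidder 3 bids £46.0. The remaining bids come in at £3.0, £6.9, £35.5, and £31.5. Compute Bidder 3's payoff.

Highest competing bid: £35.5.
Bidder 3's bid £46.0 is the highest overall, so Bidder 3 wins and pays the second-highest bid, £35.5.
Payoff = value − price = £20.4 − £35.5 = -£15.1.
Overbidding won the item at a price above value — truthful bidding would have avoided this loss.

The bidder's payoff: -£15.1.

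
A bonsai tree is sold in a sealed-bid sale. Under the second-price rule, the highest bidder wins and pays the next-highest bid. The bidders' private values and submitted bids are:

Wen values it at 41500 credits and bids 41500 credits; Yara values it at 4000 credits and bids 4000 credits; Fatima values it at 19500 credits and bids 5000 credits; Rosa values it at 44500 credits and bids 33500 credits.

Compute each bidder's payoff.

Ordered from highest: Wen 41500 credits > Rosa 33500 credits > Fatima 5000 credits > Yara 4000 credits.
Wen has the top bid and wins; the price is the second-highest bid, 33500 credits.
Wen's payoff = 41500 credits − 33500 credits = 8000 credits. All other bidders lose, so their payoff is 0.

Wen 8000 credits, Yara 0 credits, Fatima 0 credits, Rosa 0 credits.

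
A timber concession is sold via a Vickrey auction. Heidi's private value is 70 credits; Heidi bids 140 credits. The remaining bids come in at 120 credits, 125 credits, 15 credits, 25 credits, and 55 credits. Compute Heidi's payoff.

-55 credits

Highest competing bid: 125 credits.
Heidi's bid 140 credits is the highest overall, so Heidi wins and pays the second-highest bid, 125 credits.
Payoff = value − price = 70 credits − 125 credits = -55 credits.
Overbidding won the item at a price above value — truthful bidding would have avoided this loss.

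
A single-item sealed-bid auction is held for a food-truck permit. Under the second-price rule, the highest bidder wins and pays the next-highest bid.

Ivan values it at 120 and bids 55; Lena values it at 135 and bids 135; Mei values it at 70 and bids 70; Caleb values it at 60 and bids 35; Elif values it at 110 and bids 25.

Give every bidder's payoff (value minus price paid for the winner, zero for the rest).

Ivan 0, Lena 65, Mei 0, Caleb 0, Elif 0.

Ranking the bids: Lena 135; Mei 70; Ivan 55; Caleb 35; Elif 25.
Lena has the top bid and wins; the price is the second-highest bid, 70.
Lena's payoff = 135 − 70 = 65. All other bidders lose, so their payoff is 0.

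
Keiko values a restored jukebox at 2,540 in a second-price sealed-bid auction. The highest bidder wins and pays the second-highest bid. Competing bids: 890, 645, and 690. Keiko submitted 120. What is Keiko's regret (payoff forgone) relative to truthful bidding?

The highest competing bid is 890.
Bidding truthfully at 2,540: Keiko has the top bid, wins, and pays the second-highest bid 890. Payoff = 2,540 − 890 = 1,650.
Bidding 120: the top bid is 890 (a rival), so Keiko loses. Payoff = 0.
Regret = truthful payoff − actual payoff = 1,650 − 0 = 1,650.

1,650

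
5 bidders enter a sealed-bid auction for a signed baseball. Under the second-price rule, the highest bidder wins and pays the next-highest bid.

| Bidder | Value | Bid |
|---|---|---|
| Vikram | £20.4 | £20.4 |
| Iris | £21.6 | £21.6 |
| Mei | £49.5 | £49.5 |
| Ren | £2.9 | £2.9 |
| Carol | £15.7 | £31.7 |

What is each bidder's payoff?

Payoffs: Vikram £0.0, Iris £0.0, Mei £17.8, Ren £0.0, Carol £0.0.

Sorted high to low: Mei £49.5, then Carol £31.7, then Iris £21.6, then Vikram £20.4, then Ren £2.9.
Mei has the top bid and wins; the price is the second-highest bid, £31.7.
Mei's payoff = £49.5 − £31.7 = £17.8. All other bidders lose, so their payoff is 0.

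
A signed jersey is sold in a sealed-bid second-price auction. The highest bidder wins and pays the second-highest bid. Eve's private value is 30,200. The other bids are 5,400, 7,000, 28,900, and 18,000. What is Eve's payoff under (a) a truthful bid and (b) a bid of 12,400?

The highest competing bid is 28,900.
Bidding truthfully at 30,200: Eve has the top bid, wins, and pays the second-highest bid 28,900. Payoff = 30,200 − 28,900 = 1,300.
Bidding 12,400: the top bid is 28,900 (a rival), so Eve loses. Payoff = 0.

Truthful: 1,300; alternative: 0.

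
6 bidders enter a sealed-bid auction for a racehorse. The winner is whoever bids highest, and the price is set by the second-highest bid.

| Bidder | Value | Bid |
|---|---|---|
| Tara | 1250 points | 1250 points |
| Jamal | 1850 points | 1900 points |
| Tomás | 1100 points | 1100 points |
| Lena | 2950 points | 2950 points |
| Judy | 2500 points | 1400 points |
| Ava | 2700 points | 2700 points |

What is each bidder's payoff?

Bids in descending order: Lena 2950 points; Ava 2700 points; Jamal 1900 points; Judy 1400 points; Tara 1250 points; Tomás 1100 points.
Lena has the top bid and wins; the price is the second-highest bid, 2700 points.
Lena's payoff = 2950 points − 2700 points = 250 points. All other bidders lose, so their payoff is 0.

Tara 0 points, Jamal 0 points, Tomás 0 points, Lena 250 points, Judy 0 points, Ava 0 points.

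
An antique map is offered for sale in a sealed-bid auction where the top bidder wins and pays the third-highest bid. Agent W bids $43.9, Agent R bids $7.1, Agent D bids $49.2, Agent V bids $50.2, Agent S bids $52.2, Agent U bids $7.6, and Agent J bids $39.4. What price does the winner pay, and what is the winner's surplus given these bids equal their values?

Bids in descending order: Agent S $52.2, then Agent V $50.2, then Agent D $49.2, then Agent W $43.9, then Agent J $39.4, then Agent U $7.6, then Agent R $7.1.
Agent S is the highest bidder, so Agent S wins.
Under the third-price rule, the price is the third-highest bid: $49.2.
Surplus = $52.2 − $49.2 = $3.0.

Price $49.2; surplus $3.0.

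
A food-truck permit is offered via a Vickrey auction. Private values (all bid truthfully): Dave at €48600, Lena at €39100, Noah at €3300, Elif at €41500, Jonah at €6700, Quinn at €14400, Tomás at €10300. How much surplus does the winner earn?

Surplus = €7100.

Sorted high to low: Dave €48600 > Elif €41500 > Lena €39100 > Quinn €14400 > Tomás €10300 > Jonah €6700 > Noah €3300.
Dave wins with the top bid and pays the second-highest, €41500.
Surplus = €48600 − €41500 = €7100.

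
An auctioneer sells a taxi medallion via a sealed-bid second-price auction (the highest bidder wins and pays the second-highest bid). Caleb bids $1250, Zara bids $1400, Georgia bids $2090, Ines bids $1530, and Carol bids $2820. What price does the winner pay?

Ordered from highest: Carol $2820; Georgia $2090; Ines $1530; Zara $1400; Caleb $1250.
Carol is the highest bidder, so Carol wins.
Under the second-price rule, the price is the second-highest bid: $2090.

The winner pays $2090.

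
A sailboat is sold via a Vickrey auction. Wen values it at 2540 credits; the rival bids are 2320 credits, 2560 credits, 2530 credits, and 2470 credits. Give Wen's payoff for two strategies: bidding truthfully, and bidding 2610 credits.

Truthful: 0 credits; alternative: -20 credits.

The highest competing bid is 2560 credits.
Bidding truthfully at 2540 credits: the top bid is 2560 credits (a rival), so Wen loses. Payoff = 0 credits.
Bidding 2610 credits: Wen has the top bid, wins, and pays the second-highest bid 2560 credits. Payoff = 2540 credits − 2560 credits = -20 credits.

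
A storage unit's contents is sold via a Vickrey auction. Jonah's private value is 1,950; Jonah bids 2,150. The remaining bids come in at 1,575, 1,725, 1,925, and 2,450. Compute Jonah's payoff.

Jonah's payoff: 0.

Highest competing bid: 2,450.
Jonah's bid 2,150 is not the highest, so Jonah loses, pays nothing, and earns zero payoff.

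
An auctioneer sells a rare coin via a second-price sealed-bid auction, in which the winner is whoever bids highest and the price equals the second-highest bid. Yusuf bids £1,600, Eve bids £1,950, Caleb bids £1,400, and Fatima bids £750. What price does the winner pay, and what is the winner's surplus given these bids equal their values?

Ranking the bids: Eve £1,950 > Yusuf £1,600 > Caleb £1,400 > Fatima £750.
Eve is the highest bidder, so Eve wins.
Under the second-price rule, the price is the second-highest bid: £1,600.
Surplus = £1,950 − £1,600 = £350.

Price £1,600; surplus £350.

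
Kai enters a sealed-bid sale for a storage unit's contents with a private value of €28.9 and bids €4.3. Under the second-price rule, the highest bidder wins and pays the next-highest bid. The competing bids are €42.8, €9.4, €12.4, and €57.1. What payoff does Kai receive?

Highest competing bid: €57.1.
Kai's bid €4.3 is not the highest, so Kai loses, pays nothing, and earns zero payoff.

Kai's payoff: €0.0.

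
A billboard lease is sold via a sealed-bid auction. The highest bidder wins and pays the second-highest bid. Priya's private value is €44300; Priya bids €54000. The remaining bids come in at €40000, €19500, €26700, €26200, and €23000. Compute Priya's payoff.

Payoff = €4300.

Highest competing bid: €40000.
Priya's bid €54000 is the highest overall, so Priya wins and pays the second-highest bid, €40000.
Payoff = value − price = €44300 − €40000 = €4300.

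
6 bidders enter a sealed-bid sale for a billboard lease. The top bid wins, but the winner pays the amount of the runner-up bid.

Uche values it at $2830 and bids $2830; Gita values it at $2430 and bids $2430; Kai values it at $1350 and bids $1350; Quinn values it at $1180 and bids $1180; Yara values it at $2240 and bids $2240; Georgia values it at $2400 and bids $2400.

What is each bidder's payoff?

Payoffs: Uche $400, Gita $0, Kai $0, Quinn $0, Yara $0, Georgia $0.

Ordered from highest: Uche $2830; Gita $2430; Georgia $2400; Yara $2240; Kai $1350; Quinn $1180.
Uche has the top bid and wins; the price is the second-highest bid, $2430.
Uche's payoff = $2830 − $2430 = $400. All other bidders lose, so their payoff is 0.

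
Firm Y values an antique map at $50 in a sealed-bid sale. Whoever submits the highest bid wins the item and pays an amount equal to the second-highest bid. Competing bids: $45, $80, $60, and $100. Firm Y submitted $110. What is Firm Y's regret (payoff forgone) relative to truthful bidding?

$50

The highest competing bid is $100.
Bidding truthfully at $50: the top bid is $100 (a rival), so Firm Y loses. Payoff = $0.
Bidding $110: Firm Y has the top bid, wins, and pays the second-highest bid $100. Payoff = $50 − $100 = -$50.
Regret = truthful payoff − actual payoff = $0 − -$50 = $50.
Deviating from a truthful bid can only lose payoff in a second-price auction — never gain.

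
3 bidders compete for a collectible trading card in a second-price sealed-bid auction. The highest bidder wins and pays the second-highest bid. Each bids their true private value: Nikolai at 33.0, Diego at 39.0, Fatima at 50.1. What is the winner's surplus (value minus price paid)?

Bids in descending order: Fatima 50.1; Diego 39.0; Nikolai 33.0.
Fatima wins with the top bid and pays the second-highest, 39.0.
Surplus = 50.1 − 39.0 = 11.1.

Winner's surplus: 11.1.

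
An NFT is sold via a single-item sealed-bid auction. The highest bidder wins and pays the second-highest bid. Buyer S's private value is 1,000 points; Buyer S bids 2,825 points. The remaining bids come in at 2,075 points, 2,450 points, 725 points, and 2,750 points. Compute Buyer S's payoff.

-1,750 points

Highest competing bid: 2,750 points.
Buyer S's bid 2,825 points is the highest overall, so Buyer S wins and pays the second-highest bid, 2,750 points.
Payoff = value − price = 1,000 points − 2,750 points = -1,750 points.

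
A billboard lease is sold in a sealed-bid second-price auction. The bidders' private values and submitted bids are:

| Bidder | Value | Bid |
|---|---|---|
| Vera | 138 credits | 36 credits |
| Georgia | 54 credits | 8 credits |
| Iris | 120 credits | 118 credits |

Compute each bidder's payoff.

Ranking the bids: Iris 118 credits > Vera 36 credits > Georgia 8 credits.
Iris has the top bid and wins; the price is the second-highest bid, 36 credits.
Iris's payoff = 120 credits − 36 credits = 84 credits. All other bidders lose, so their payoff is 0.

Payoffs: Vera 0 credits, Georgia 0 credits, Iris 84 credits.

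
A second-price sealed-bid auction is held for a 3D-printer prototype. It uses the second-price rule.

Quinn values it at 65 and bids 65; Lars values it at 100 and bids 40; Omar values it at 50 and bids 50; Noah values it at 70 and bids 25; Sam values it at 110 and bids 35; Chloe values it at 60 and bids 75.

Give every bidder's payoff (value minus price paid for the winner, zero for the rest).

Payoffs: Quinn 0, Lars 0, Omar 0, Noah 0, Sam 0, Chloe -5.

Ordered from highest: Chloe 75, then Quinn 65, then Omar 50, then Lars 40, then Sam 35, then Noah 25.
Chloe has the top bid and wins; the price is the second-highest bid, 65.
Chloe's payoff = 60 − 65 = -5. All other bidders lose, so their payoff is 0.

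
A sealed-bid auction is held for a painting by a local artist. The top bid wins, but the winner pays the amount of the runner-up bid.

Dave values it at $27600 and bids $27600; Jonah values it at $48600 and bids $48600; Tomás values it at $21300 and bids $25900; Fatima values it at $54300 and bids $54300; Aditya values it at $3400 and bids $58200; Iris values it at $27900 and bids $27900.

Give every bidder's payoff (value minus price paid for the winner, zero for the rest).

Ranking the bids: Aditya $58200 > Fatima $54300 > Jonah $48600 > Iris $27900 > Dave $27600 > Tomás $25900.
Aditya has the top bid and wins; the price is the second-highest bid, $54300.
Aditya's payoff = $3400 − $54300 = -$50900. All other bidders lose, so their payoff is 0.

Payoffs: Dave $0, Jonah $0, Tomás $0, Fatima $0, Aditya -$50900, Iris $0.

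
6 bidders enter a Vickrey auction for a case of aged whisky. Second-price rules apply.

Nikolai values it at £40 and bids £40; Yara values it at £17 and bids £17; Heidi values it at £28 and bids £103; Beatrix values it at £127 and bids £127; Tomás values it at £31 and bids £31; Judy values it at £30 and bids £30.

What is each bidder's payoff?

Ordered from highest: Beatrix £127 > Heidi £103 > Nikolai £40 > Tomás £31 > Judy £30 > Yara £17.
Beatrix has the top bid and wins; the price is the second-highest bid, £103.
Beatrix's payoff = £127 − £103 = £24. All other bidders lose, so their payoff is 0.

Nikolai £0, Yara £0, Heidi £0, Beatrix £24, Tomás £0, Judy £0.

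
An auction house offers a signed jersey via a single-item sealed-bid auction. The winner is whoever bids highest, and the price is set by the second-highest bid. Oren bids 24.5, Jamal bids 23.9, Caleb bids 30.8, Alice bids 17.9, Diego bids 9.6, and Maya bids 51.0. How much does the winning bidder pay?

Ordered from highest: Maya 51.0; Caleb 30.8; Oren 24.5; Jamal 23.9; Alice 17.9; Diego 9.6.
Maya has the highest bid, so Maya wins.
The second-highest bid is 30.8, so that is what Maya pays.

The winner pays 30.8.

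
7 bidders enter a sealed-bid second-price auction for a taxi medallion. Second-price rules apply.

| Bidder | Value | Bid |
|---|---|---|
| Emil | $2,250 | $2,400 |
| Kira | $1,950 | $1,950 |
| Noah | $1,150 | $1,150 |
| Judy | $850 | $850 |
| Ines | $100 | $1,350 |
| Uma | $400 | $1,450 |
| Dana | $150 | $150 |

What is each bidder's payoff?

Payoffs: Emil $300, Kira $0, Noah $0, Judy $0, Ines $0, Uma $0, Dana $0.

Sorted high to low: Emil $2,400 > Kira $1,950 > Uma $1,450 > Ines $1,350 > Noah $1,150 > Judy $850 > Dana $150.
Emil has the top bid and wins; the price is the second-highest bid, $1,950.
Emil's payoff = $2,250 − $1,950 = $300. All other bidders lose, so their payoff is 0.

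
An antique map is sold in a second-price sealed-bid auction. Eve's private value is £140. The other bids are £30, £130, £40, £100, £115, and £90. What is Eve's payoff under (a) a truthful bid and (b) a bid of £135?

Truthful: £10; alternative: £10.

The highest competing bid is £130.
Bidding truthfully at £140: Eve has the top bid, wins, and pays the second-highest bid £130. Payoff = £140 − £130 = £10.
Bidding £135: Eve has the top bid, wins, and pays the second-highest bid £130. Payoff = £140 − £130 = £10.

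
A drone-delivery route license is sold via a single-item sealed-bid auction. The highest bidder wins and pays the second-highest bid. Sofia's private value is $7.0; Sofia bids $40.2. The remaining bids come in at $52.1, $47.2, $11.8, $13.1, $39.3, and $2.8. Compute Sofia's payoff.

Sofia's payoff: $0.0.

Highest competing bid: $52.1.
Sofia's bid $40.2 is not the highest, so Sofia loses, pays nothing, and earns zero payoff.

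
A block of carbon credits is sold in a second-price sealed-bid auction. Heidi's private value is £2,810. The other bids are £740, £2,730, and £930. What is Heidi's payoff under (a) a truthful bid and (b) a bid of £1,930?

Truthful: £80; alternative: £0.

The highest competing bid is £2,730.
Bidding truthfully at £2,810: Heidi has the top bid, wins, and pays the second-highest bid £2,730. Payoff = £2,810 − £2,730 = £80.
Bidding £1,930: the top bid is £2,730 (a rival), so Heidi loses. Payoff = £0.
This is the dominant-strategy logic: truthful bidding weakly beats any alternative.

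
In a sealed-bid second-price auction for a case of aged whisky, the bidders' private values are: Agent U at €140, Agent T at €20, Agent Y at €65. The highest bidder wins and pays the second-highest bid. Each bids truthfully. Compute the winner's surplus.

€75

Sorted high to low: Agent U €140, then Agent Y €65, then Agent T €20.
Agent U wins with the top bid and pays the second-highest, €65.
Surplus = €140 − €65 = €75.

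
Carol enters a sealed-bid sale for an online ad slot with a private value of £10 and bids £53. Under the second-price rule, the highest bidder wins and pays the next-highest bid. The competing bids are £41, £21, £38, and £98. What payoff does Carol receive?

Highest competing bid: £98.
Carol's bid £53 is not the highest, so Carol loses, pays nothing, and earns zero payoff.

Payoff = £0.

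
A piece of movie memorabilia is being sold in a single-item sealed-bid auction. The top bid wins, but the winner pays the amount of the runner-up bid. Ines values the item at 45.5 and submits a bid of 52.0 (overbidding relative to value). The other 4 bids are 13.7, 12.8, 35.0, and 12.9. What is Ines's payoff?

10.5

Highest competing bid: 35.0.
Ines's bid 52.0 is the highest overall, so Ines wins and pays the second-highest bid, 35.0.
Payoff = value − price = 45.5 − 35.0 = 10.5.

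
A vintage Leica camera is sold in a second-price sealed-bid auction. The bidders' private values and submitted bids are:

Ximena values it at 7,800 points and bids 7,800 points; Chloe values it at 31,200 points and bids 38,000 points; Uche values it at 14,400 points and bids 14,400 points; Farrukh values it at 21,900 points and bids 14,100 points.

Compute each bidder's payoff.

Payoffs: Ximena 0 points, Chloe 16,800 points, Uche 0 points, Farrukh 0 points.

Ranking the bids: Chloe 38,000 points, then Uche 14,400 points, then Farrukh 14,100 points, then Ximena 7,800 points.
Chloe has the top bid and wins; the price is the second-highest bid, 14,400 points.
Chloe's payoff = 31,200 points − 14,400 points = 16,800 points. All other bidders lose, so their payoff is 0.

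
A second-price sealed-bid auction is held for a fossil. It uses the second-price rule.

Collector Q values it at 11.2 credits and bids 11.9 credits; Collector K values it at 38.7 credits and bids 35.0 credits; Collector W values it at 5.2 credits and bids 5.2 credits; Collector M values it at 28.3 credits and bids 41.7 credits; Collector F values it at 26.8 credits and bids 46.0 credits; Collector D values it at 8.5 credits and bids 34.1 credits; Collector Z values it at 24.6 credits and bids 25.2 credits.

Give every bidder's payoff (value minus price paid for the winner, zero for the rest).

Ordered from highest: Collector F 46.0 credits, then Collector M 41.7 credits, then Collector K 35.0 credits, then Collector D 34.1 credits, then Collector Z 25.2 credits, then Collector Q 11.9 credits, then Collector W 5.2 credits.
Collector F has the top bid and wins; the price is the second-highest bid, 41.7 credits.
Collector F's payoff = 26.8 credits − 41.7 credits = -14.9 credits. All other bidders lose, so their payoff is 0.

Collector Q 0.0 credits, Collector K 0.0 credits, Collector W 0.0 credits, Collector M 0.0 credits, Collector F -14.9 credits, Collector D 0.0 credits, Collector Z 0.0 credits.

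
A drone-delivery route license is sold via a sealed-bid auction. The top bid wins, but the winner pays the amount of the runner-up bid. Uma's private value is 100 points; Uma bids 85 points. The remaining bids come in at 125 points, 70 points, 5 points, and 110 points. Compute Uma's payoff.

Highest competing bid: 125 points.
Uma's bid 85 points is not the highest, so Uma loses, pays nothing, and earns zero payoff.

Payoff = 0 points.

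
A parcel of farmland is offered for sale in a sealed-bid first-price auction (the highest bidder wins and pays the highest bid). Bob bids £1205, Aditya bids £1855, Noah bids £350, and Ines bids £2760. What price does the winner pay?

£2760

Sorted high to low: Ines £2760, then Aditya £1855, then Bob £1205, then Noah £350.
Ines is the highest bidder, so Ines wins.
Under the first-price rule, the price is the highest bid: £2760.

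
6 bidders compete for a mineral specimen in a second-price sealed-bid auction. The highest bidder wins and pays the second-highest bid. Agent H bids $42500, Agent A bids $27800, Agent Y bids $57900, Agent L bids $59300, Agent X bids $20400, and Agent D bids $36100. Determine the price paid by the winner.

Sorted high to low: Agent L $59300 > Agent Y $57900 > Agent H $42500 > Agent D $36100 > Agent A $27800 > Agent X $20400.
Agent L has the highest bid, so Agent L wins.
The second-highest bid is $57900, so that is what Agent L pays.

$57900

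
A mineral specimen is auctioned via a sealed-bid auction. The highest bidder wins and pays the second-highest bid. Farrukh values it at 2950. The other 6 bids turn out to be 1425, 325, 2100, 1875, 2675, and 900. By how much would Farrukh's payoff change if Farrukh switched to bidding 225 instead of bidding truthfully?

The highest competing bid is 2675.
Bidding truthfully at 2950: Farrukh has the top bid, wins, and pays the second-highest bid 2675. Payoff = 2950 − 2675 = 275.
Bidding 225: the top bid is 2675 (a rival), so Farrukh loses. Payoff = 0.
Change = 0 − 275 = -275.

Change in payoff: -275.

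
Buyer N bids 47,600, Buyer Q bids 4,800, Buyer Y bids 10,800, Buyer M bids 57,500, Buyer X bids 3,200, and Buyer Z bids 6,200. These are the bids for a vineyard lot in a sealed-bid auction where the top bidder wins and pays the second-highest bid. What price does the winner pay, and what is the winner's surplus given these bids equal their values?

The winner pays 47,600 for a surplus of 9,900.

Sorted high to low: Buyer M 57,500; Buyer N 47,600; Buyer Y 10,800; Buyer Z 6,200; Buyer Q 4,800; Buyer X 3,200.
Buyer M is the highest bidder, so Buyer M wins.
Under the second-price rule, the price is the second-highest bid: 47,600.
Surplus = 57,500 − 47,600 = 9,900.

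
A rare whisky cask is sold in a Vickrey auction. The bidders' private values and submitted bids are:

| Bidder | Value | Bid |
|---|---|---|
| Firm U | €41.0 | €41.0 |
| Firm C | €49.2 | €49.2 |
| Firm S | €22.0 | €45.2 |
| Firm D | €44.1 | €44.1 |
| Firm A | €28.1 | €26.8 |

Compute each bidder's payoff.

Payoffs: Firm U €0.0, Firm C €4.0, Firm S €0.0, Firm D €0.0, Firm A €0.0.

Sorted high to low: Firm C €49.2; Firm S €45.2; Firm D €44.1; Firm U €41.0; Firm A €26.8.
Firm C has the top bid and wins; the price is the second-highest bid, €45.2.
Firm C's payoff = €49.2 − €45.2 = €4.0. All other bidders lose, so their payoff is 0.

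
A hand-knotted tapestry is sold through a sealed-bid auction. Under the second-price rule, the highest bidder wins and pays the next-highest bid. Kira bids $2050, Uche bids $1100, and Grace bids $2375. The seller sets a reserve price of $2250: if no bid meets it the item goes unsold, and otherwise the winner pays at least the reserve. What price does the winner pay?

Price paid: $2250.

Bids in descending order: Grace $2375, then Kira $2050, then Uche $1100.
Grace has the highest bid, so Grace wins.
The second-highest bid is $2050, but the reserve $2250 is higher, so the price is the reserve.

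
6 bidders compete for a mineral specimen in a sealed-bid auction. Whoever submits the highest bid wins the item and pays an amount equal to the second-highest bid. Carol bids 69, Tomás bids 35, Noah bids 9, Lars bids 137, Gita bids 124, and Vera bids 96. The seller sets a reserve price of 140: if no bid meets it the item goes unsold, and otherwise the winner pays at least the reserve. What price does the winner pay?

Ranking the bids: Lars 137; Gita 124; Vera 96; Carol 69; Tomás 35; Noah 9.
The top bid 137 is below the reserve 140, so the item goes unsold and nothing is paid.

unsold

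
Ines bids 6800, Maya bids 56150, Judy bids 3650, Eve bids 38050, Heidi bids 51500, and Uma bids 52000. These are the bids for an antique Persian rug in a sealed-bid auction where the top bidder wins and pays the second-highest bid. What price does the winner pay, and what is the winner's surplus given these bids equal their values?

Bids in descending order: Maya 56150; Uma 52000; Heidi 51500; Eve 38050; Ines 6800; Judy 3650.
Maya is the highest bidder, so Maya wins.
Under the second-price rule, the price is the second-highest bid: 52000.
Surplus = 56150 − 52000 = 4150.

Price 52000; surplus 4150.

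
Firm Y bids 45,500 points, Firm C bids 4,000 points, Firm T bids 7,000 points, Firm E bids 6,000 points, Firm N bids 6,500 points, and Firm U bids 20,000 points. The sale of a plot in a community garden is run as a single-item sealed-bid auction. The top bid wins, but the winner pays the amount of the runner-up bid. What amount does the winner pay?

Ranking the bids: Firm Y 45,500 points; Firm U 20,000 points; Firm T 7,000 points; Firm N 6,500 points; Firm E 6,000 points; Firm C 4,000 points.
Firm Y has the highest bid, so Firm Y wins.
The second-highest bid is 20,000 points, so that is what Firm Y pays.

Price paid: 20,000 points.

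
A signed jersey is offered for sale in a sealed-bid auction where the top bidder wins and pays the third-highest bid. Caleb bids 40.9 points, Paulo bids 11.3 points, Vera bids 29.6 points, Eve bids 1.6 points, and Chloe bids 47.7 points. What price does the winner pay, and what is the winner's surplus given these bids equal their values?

The winner pays 29.6 points for a surplus of 18.1 points.

Ordered from highest: Chloe 47.7 points; Caleb 40.9 points; Vera 29.6 points; Paulo 11.3 points; Eve 1.6 points.
Chloe is the highest bidder, so Chloe wins.
Under the third-price rule, the price is the third-highest bid: 29.6 points.
Surplus = 47.7 points − 29.6 points = 18.1 points.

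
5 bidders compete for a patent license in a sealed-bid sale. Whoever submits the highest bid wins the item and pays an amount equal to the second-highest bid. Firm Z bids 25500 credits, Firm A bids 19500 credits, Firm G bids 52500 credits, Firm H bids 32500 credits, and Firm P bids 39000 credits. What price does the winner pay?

Ranking the bids: Firm G 52500 credits; Firm P 39000 credits; Firm H 32500 credits; Firm Z 25500 credits; Firm A 19500 credits.
Firm G has the highest bid, so Firm G wins.
The second-highest bid is 39000 credits, so that is what Firm G pays.

The winner pays 39000 credits.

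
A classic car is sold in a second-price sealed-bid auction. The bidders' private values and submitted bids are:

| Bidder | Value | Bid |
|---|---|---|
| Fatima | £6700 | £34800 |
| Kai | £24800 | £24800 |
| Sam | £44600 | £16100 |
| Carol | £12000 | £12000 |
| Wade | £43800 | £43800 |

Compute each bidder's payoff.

Ordered from highest: Wade £43800, then Fatima £34800, then Kai £24800, then Sam £16100, then Carol £12000.
Wade has the top bid and wins; the price is the second-highest bid, £34800.
Wade's payoff = £43800 − £34800 = £9000. All other bidders lose, so their payoff is 0.

Fatima £0, Kai £0, Sam £0, Carol £0, Wade £9000.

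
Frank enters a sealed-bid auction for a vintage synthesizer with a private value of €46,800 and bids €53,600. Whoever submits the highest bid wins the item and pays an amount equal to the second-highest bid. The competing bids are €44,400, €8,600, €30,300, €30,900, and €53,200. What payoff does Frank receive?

Highest competing bid: €53,200.
Frank's bid €53,600 is the highest overall, so Frank wins and pays the second-highest bid, €53,200.
Payoff = value − price = €46,800 − €53,200 = -€6,400.
Overbidding won the item at a price above value — truthful bidding would have avoided this loss.

-€6,400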